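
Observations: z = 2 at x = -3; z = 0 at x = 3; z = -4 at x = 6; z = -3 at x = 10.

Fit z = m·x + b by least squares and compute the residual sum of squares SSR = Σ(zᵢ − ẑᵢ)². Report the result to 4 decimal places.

Compute the Gram sums: Σx·x = 154, Σx = 16, Σ1 = 4.
Right-hand side: Σx·z = -60, Σz = -5.
So AᵀA·[m, b]ᵀ = Aᵀz: [[154, 16]; [16, 4]]·[m, b]ᵀ = [-60, -5]ᵀ.
Δ = 154·4 − 16² = 360.
m = ((-60)·4 − 16·(-5))/360 = -4/9; b = (154·(-5) − 16·(-60))/360 = 19/36.
Residuals: 5/36, 29/36, -67/36, 11/12; SSR = 179/36.

SSR = 4.9722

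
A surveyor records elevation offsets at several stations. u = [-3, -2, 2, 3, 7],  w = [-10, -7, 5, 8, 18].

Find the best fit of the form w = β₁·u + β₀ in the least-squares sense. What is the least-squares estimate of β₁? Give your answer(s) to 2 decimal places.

The normal system XᵀX·[β₁, β₀]ᵀ = Xᵀw is [[75, 7]; [7, 5]]·[β₁, β₀]ᵀ = [204, 14]ᵀ.
Eliminating β₀: 5·(row 1) − 7·(row 2) gives 326·β₁ = 5·204 − 7·14 = 922, so β₁ = 461/163.
Then β₀ = (14 − 7·(461/163))/5 = -189/163.

β₁ = 2.83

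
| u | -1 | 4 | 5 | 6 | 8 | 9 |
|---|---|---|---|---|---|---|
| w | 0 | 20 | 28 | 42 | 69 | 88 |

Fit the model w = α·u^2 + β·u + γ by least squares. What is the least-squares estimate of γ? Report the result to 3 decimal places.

γ = 0.038

The normal system MᵀM·[α, β, γ]ᵀ = Mᵀw is [[12835, 1645, 223]; [1645, 223, 31]; [223, 31, 6]]·[α, β, γ]ᵀ = [14076, 1816, 247]ᵀ.
Inverting the 3×3 Gram matrix, [α, β, γ]ᵀ = [124721/128424, 125107/128424, 823/21404]ᵀ.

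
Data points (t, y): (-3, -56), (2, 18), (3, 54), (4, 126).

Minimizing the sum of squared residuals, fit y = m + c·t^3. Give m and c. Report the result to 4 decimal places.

The normal equations are: 4·m + 72·c = 142;  72·m + 5618·c = 11178.
det = 4·5618 − 72² = 17288.
m = (142·5618 − 72·11178)/17288 = -1765/4322; c = (4·11178 − 72·142)/17288 = 4311/2161.

m = -0.4084, c = 1.9949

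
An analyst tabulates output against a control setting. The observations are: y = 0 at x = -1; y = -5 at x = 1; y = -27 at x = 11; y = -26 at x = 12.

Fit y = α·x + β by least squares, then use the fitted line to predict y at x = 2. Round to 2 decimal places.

ŷ = -6.69

The normal system MᵀM·[α, β]ᵀ = Mᵀy is [[267, 23]; [23, 4]]·[α, β]ᵀ = [-614, -58]ᵀ.
Determinant 267·4 − 23² = 539.
α = ((-614)·4 − 23·(-58))/539 = -102/49; β = (267·(-58) − 23·(-614))/539 = -124/49.
At x = 2: ŷ = (-102/49)·(2) + (-124/49)·(1) = -328/49.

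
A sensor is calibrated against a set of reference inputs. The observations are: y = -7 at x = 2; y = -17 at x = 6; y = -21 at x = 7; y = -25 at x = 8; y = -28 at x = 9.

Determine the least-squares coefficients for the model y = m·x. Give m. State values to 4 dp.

m = -3.0556

From the data, Σx·x = 234.
Moment sums: Σx·y = -715.
So AᵀA·[m]ᵀ = Aᵀy: [[234]]·[m]ᵀ = [-715]ᵀ.
Hence m = -715 / 234 ≈ -3.05556.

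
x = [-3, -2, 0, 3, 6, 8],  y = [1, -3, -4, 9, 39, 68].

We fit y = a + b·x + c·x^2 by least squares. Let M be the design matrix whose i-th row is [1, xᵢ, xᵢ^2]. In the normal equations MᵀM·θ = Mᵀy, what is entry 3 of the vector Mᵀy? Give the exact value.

5834

Entry 3 ↔ basis x^2, so (Mᵀy)_{3} = Σᵢ (x^2)·yᵢ = (9)·(1) + (4)·(-3) + (0)·(-4) + (9)·(9) + (36)·(39) + (64)·(68) = 5834.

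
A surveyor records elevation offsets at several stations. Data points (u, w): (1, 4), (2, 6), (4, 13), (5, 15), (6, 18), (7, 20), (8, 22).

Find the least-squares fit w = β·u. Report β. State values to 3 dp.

β = 2.908

Forming AᵀA = [[195]] and Aᵀw = [567]ᵀ gives AᵀA·[β]ᵀ = Aᵀw.
Hence β = 567 / 195 ≈ 2.90769.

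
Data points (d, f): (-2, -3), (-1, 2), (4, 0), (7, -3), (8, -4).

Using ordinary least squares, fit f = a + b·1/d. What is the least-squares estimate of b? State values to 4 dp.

The normal equations are: 5·a + (-55/56)·b = -8;  (-55/56)·a + (4229/3136)·b = -10/7.
det = 5·(4229/3136) − (-55/56)² = 2265/392.
a = ((-8)·(4229/3136) − (-55/56)·(-10/7))/(2265/392) = -1593/755; b = (5·(-10/7) − (-55/56)·(-8))/(2265/392) = -392/151.

b = -2.5960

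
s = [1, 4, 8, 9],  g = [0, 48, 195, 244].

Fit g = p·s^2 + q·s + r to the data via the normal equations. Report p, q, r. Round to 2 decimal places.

Entries of MᵀM: Σs^2·s^2 = 10914, Σs^2·s = 1306, Σs^2 = 162, Σs·s = 162, Σs = 22, Σ1 = 4.
Right-hand side: Σs^2·g = 33012, Σs·g = 3948, Σg = 487.
Solving the 3×3 system (Gaussian elimination) gives p = 8993/3124, q = 5703/3124, r = -3809/781.

p = 2.88, q = 1.83, r = -4.88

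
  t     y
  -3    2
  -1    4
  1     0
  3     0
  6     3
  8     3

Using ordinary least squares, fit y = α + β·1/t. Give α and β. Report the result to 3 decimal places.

With design matrix X, XᵀX = [[6, 7/24]; [7/24, 145/64]] and Xᵀy = [12, -91/24]ᵀ.
Eliminating β: (145/64)·(row 1) − (7/24)·(row 2) gives (7781/576)·α = (145/64)·12 − (7/24)·(-91/24) = 16297/576, so α = 16297/7781.
Then β = ((-91/24) − (7/24)·(16297/7781))/(145/64) = -15120/7781.

α = 2.094, β = -1.943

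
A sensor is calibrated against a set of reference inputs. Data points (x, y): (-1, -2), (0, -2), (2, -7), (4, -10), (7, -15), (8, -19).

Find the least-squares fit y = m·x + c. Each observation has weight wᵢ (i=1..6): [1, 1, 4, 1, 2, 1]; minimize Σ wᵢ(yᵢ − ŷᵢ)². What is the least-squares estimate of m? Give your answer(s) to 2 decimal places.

m = -1.81

Normal-equation sums: Σwᵢ·x·x = 195, Σwᵢ·x = 33, Σwᵢ·1 = 10.
Moment sums: Σwᵢ·x·y = -456, Σwᵢ·y = -91.
MᵀWM·[m, c]ᵀ = MᵀWy becomes [[195, 33]; [33, 10]]·[m, c]ᵀ = [-456, -91]ᵀ.
Eliminating c: 10·(row 1) − 33·(row 2) gives 861·m = 10·(-456) − 33·(-91) = -1557, so m = -519/287.
Then c = ((-91) − 33·(-519/287))/10 = -899/287.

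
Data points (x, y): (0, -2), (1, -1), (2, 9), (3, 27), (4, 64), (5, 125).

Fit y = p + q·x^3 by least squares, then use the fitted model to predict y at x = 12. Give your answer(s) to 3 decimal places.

Entries of AᵀA: Σ1 = 6, Σx^3 = 225, Σx^3·x^3 = 20515.
Moment sums: Σy = 222, Σx^3·y = 20521.
So AᵀA·[p, q]ᵀ = Aᵀy: [[6, 225]; [225, 20515]]·[p, q]ᵀ = [222, 20521]ᵀ.
det = 6·20515 − 225² = 72465.
p = (222·20515 − 225·20521)/72465 = -4193/4831; q = (6·20521 − 225·222)/72465 = 24392/24155.
At x = 12: ŷ = (-4193/4831)·(1) + (24392/24155)·(1728) = 42128411/24155.

ŷ = 1744.087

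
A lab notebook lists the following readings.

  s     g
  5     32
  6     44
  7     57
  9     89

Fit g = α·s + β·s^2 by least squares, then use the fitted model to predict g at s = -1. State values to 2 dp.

AᵀA·[α, β]ᵀ = Aᵀg reads: 191·α + 1413·β = 1624;  1413·α + 10883·β = 12386.
Eliminating β: 10883·(row 1) − 1413·(row 2) gives 82084·α = 10883·1624 − 1413·12386 = 172574, so α = 86287/41042.
Then β = (12386 − 1413·(86287/41042))/10883 = 35507/41042.
At s = -1: ĝ = (86287/41042)·(-1) + (35507/41042)·(1) = -25390/20521.

ĝ = -1.24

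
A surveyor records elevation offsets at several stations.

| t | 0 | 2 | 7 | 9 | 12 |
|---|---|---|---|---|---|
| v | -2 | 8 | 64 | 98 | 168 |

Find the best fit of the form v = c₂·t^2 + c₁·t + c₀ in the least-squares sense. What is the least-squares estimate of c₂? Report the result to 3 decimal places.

Compute the Gram sums: Σt^2·t^2 = 29714, Σt^2·t = 2808, Σt^2 = 278, Σt·t = 278, Σt = 30, Σ1 = 5.
For Xᵀv: Σt^2·v = 35298, Σt·v = 3362, Σv = 336.
Normal equations: [[29714, 2808, 278]; [2808, 278, 30]; [278, 30, 5]]·[c₂, c₁, c₀]ᵀ = [35298, 3362, 336]ᵀ.
Solving the 3×3 system (Gaussian elimination) gives c₂ = 39153/40669, c₁ = 103123/40669, c₀ = -62688/40669.

c₂ = 0.963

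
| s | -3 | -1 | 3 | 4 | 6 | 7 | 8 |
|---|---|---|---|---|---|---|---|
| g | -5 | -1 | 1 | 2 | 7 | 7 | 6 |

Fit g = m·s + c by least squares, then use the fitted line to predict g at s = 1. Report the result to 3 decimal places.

XᵀX·[m, c]ᵀ = Xᵀg reads: 184·m + 24·c = 166;  24·m + 7·c = 17.
(Σs·s = 184, Σs = 24, Σ1 = 7, Σs·g = 166, Σg = 17.)
det = 184·7 − 24² = 712.
m = (166·7 − 24·17)/712 = 377/356; c = (184·17 − 24·166)/712 = -107/89.
At s = 1: ĝ = (377/356)·(1) + (-107/89)·(1) = -51/356.

ĝ = -0.143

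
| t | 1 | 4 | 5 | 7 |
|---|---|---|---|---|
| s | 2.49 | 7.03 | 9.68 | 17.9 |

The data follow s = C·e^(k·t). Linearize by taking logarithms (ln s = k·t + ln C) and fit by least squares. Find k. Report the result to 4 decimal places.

k = 0.3298

Linearized form: ln s = k·t + ln C. From the 4 transformed points,
Σt = 17.0000, Σ(t)² = 91.0000, Σln s = 8.0173, Σt·ln s = 40.2569.
Normal system: [[91.0000, 17.0000]; [17.0000, 4]]·[k, ln C]ᵀ = [40.2569, 8.0173]ᵀ.
Δ = 91.0000·4 − (17.0000)² = 75.0000; k = (40.2569·4 − 17.0000·8.0173)/75.0000 = 0.32978, ln C = (91.0000·8.0173 − 17.0000·40.2569)/75.0000 = 0.60279.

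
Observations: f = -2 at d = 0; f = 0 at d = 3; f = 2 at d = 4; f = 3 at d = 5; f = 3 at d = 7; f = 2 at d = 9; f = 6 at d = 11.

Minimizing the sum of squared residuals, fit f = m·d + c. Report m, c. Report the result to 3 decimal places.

With design matrix X, XᵀX = [[301, 39]; [39, 7]] and Xᵀf = [128, 14]ᵀ.
Determinant 301·7 − 39² = 586.
m = (128·7 − 39·14)/586 = 175/293; c = (301·14 − 39·128)/586 = -389/293.

m = 0.597, c = -1.328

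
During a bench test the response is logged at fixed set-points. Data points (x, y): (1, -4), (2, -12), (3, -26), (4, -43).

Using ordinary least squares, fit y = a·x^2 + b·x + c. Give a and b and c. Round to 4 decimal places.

a = -2.2500, b = -1.8500, c = 0.2500

Entries of MᵀM: Σx^2·x^2 = 354, Σx^2·x = 100, Σx^2 = 30, Σx·x = 30, Σx = 10, Σ1 = 4.
And Σx^2·y = -974, Σx·y = -278, Σy = -85.
Inverting the 3×3 Gram matrix, [a, b, c]ᵀ = [-9/4, -37/20, 1/4]ᵀ.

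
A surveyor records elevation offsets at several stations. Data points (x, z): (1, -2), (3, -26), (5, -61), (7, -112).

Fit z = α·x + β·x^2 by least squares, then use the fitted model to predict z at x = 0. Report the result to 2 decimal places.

Setting ∂/∂α … = 0 gives: 84·α + 496·β = -1169;  496·α + 3108·β = -7249.
det = 84·3108 − 496² = 15056.
α = ((-1169)·3108 − 496·(-7249))/15056 = -9437/3764; β = (84·(-7249) − 496·(-1169))/15056 = -7273/3764.
At x = 0: ẑ = (-9437/3764)·(0) + (-7273/3764)·(0) = 0.

ẑ = 0.00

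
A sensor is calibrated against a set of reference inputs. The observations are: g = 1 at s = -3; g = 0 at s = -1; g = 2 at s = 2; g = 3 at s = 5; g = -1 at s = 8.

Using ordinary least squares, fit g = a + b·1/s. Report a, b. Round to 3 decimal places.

a = 1.123, b = 1.209

The normal system MᵀM·[a, b]ᵀ = Mᵀg is [[5, -61/120]; [-61/120, 20401/14400]]·[a, b]ᵀ = [5, 137/120]ᵀ.
det = 5·(20401/14400) − (-61/120)² = 24571/3600.
a = (5·(20401/14400) − (-61/120)·(137/120))/(24571/3600) = 55181/49142; b = (5·(137/120) − (-61/120)·5)/(24571/3600) = 29700/24571.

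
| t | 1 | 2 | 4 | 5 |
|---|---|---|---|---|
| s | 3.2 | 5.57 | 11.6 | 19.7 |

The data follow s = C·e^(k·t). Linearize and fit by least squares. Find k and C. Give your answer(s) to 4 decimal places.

Linearized form: ln s = k·t + ln C. From the 4 transformed points,
XᵀX = [[46.0000, 12.0000]; [12.0000, 4]], rhs = [29.3051, 8.3122]ᵀ  (here Σt = 12.0000, Σ(t)² = 46.0000, Σln s = 8.3122, Σt·ln s = 29.3051).
Δ = 46.0000·4 − (12.0000)² = 40.0000; k = (29.3051·4 − 12.0000·8.3122)/40.0000 = 0.43685, ln C = (46.0000·8.3122 − 12.0000·29.3051)/40.0000 = 0.76748, so C = exp(0.76748) = 2.15433.

k = 0.4369, C = 2.1543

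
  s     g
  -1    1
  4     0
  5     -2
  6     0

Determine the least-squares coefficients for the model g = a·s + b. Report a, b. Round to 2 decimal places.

a = -0.26, b = 0.66

Compute the Gram sums: Σs·s = 78, Σs = 14, Σ1 = 4.
For Mᵀg: Σs·g = -11, Σg = -1.
Normal equations: [[78, 14]; [14, 4]]·[a, b]ᵀ = [-11, -1]ᵀ.
det = 78·4 − 14² = 116.
a = ((-11)·4 − 14·(-1))/116 = -15/58; b = (78·(-1) − 14·(-11))/116 = 19/29.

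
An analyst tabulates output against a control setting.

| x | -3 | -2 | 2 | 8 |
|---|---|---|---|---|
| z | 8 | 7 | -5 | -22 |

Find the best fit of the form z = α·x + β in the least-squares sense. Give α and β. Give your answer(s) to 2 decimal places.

Normal-equation sums: Σx·x = 81, Σx = 5, Σ1 = 4.
Right-hand side: Σx·z = -224, Σz = -12.
Eliminating β: 4·(row 1) − 5·(row 2) gives 299·α = 4·(-224) − 5·(-12) = -836, so α = -836/299.
Then β = ((-12) − 5·(-836/299))/4 = 148/299.

α = -2.80, β = 0.49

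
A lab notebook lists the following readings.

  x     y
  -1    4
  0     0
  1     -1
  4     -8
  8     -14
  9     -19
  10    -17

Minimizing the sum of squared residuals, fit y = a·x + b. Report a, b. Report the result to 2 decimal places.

From the data, Σx·x = 263, Σx = 31, Σ1 = 7.
Moment sums: Σx·y = -490, Σy = -55.
Eliminating b: 7·(row 1) − 31·(row 2) gives 880·a = 7·(-490) − 31·(-55) = -1725, so a = -345/176.
Then b = ((-55) − 31·(-345/176))/7 = 145/176.

a = -1.96, b = 0.82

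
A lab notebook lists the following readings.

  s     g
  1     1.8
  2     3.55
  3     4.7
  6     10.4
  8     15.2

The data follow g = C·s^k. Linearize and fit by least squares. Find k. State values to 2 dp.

Let Y = ln g. Fitting Y = k·ln s + ln C by least squares:
AᵀA = [[9.2219, 5.6630]; [5.6630, 5]], rhs = [12.4331, 8.4654]ᵀ  (here Σln s = 5.6630, Σ(ln s)² = 9.2219, Σln g = 8.4654, Σln s·ln g = 12.4331).
Solving (det = 14.0403): k = 1.01324, ln C = 0.54549.

k = 1.01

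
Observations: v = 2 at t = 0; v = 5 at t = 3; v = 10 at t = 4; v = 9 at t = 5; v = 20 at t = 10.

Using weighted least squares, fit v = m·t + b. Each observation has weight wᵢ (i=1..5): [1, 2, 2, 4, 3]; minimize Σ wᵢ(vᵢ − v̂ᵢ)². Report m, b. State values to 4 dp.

From the data, Σwᵢ·t·t = 450, Σwᵢ·t = 64, Σwᵢ·1 = 12.
Right-hand side: Σwᵢ·t·v = 890, Σwᵢ·v = 128.
MᵀWM·[m, b]ᵀ = MᵀWv becomes [[450, 64]; [64, 12]]·[m, b]ᵀ = [890, 128]ᵀ.
Δ = 450·12 − 64² = 1304.
m = (890·12 − 64·128)/1304 = 311/163; b = (450·128 − 64·890)/1304 = 80/163.

m = 1.9080, b = 0.4908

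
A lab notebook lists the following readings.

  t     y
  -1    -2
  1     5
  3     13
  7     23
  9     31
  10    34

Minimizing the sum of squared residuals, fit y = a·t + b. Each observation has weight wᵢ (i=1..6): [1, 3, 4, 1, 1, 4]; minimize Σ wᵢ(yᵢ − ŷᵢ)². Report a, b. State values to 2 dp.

a = 3.17, b = 2.35

Compute the Gram sums: Σwᵢ·t·t = 570, Σwᵢ·t = 70, Σwᵢ·1 = 14.
For AᵀWy: Σwᵢ·t·y = 1973, Σwᵢ·y = 255.
Eliminating b: 14·(row 1) − 70·(row 2) gives 3080·a = 14·1973 − 70·255 = 9772, so a = 349/110.
Then b = (255 − 70·(349/110))/14 = 181/77.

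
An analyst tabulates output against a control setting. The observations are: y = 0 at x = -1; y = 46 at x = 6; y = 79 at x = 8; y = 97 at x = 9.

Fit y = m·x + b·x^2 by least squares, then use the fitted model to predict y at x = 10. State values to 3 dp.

The normal system MᵀM·[m, b]ᵀ = Mᵀy is [[182, 1456]; [1456, 11954]]·[m, b]ᵀ = [1781, 14569]ᵀ.
Δ = 182·11954 − 1456² = 55692.
m = (1781·11954 − 1456·14569)/55692 = 995/714; b = (182·14569 − 1456·1781)/55692 = 107/102.
At x = 10: ŷ = (995/714)·(10) + (107/102)·(100) = 42425/357.

ŷ = 118.838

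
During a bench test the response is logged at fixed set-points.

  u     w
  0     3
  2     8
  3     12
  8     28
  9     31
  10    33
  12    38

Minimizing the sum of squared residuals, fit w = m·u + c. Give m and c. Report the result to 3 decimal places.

m = 3.024, c = 2.850

Forming MᵀM = [[402, 44]; [44, 7]] and Mᵀw = [1341, 153]ᵀ gives MᵀM·[m, c]ᵀ = Mᵀw.
det = 402·7 − 44² = 878.
m = (1341·7 − 44·153)/878 = 2655/878; c = (402·153 − 44·1341)/878 = 1251/439.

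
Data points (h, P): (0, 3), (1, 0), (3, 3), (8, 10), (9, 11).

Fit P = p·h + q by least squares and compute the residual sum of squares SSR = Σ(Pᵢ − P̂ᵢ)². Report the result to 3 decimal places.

SSR = 9.889

Compute the Gram sums: Σh·h = 155, Σh = 21, Σ1 = 5.
Right-hand side: Σh·P = 188, ΣP = 27.
Normal equations: [[155, 21]; [21, 5]]·[p, q]ᵀ = [188, 27]ᵀ.
Determinant 155·5 − 21² = 334.
p = (188·5 − 21·27)/334 = 373/334; q = (155·27 − 21·188)/334 = 237/334.
Residuals: 765/334, -305/167, -177/167, 119/334, 40/167; SSR = 3303/334.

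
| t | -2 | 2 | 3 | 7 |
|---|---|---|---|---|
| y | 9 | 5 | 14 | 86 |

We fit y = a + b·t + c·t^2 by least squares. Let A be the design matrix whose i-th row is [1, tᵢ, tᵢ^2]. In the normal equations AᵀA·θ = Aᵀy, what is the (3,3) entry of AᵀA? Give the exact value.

2514

Row 3 ↔ basis t^2, column 3 ↔ basis t^2, so (AᵀA)_{3,3} = Σᵢ (t^2)·(t^2) = (4)·(4) + (4)·(4) + (9)·(9) + (49)·(49) = 2514.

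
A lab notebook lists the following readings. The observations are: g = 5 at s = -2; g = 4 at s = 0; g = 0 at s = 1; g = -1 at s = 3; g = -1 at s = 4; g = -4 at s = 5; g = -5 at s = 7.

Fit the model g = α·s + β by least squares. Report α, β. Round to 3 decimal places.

α = -1.158, β = 2.693

The normal system XᵀX·[α, β]ᵀ = Xᵀg is [[104, 18]; [18, 7]]·[α, β]ᵀ = [-72, -2]ᵀ.
Determinant 104·7 − 18² = 404.
α = ((-72)·7 − 18·(-2))/404 = -117/101; β = (104·(-2) − 18·(-72))/404 = 272/101.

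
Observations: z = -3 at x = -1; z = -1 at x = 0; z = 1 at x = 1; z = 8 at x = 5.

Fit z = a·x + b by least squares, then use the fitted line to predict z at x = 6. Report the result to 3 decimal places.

ẑ = 9.892

The normal equations are: 27·a + 5·b = 44;  5·a + 4·b = 5.
Determinant 27·4 − 5² = 83.
a = (44·4 − 5·5)/83 = 151/83; b = (27·5 − 5·44)/83 = -85/83.
At x = 6: ẑ = (151/83)·(6) + (-85/83)·(1) = 821/83.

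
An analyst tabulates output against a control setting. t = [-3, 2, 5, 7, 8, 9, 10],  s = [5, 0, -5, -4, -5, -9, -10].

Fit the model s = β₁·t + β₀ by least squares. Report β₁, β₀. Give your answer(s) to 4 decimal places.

β₁ = -1.0898, β₀ = 1.9159

Normal-equation sums: Σt·t = 332, Σt = 38, Σ1 = 7.
For Mᵀs: Σt·s = -289, Σs = -28.
Determinant 332·7 − 38² = 880.
β₁ = ((-289)·7 − 38·(-28))/880 = -959/880; β₀ = (332·(-28) − 38·(-289))/880 = 843/440.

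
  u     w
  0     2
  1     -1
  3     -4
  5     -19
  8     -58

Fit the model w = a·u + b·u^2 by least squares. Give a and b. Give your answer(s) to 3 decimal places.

a = 1.853, b = -1.136

Normal-equation sums: Σu·u = 99, Σu·u^2 = 665, Σu^2·u^2 = 4803.
Moment sums: Σu·w = -572, Σu^2·w = -4224.
MᵀM·[a, b]ᵀ = Mᵀw becomes [[99, 665]; [665, 4803]]·[a, b]ᵀ = [-572, -4224]ᵀ.
Δ = 99·4803 − 665² = 33272.
a = ((-572)·4803 − 665·(-4224))/33272 = 15411/8318; b = (99·(-4224) − 665·(-572))/33272 = -9449/8318.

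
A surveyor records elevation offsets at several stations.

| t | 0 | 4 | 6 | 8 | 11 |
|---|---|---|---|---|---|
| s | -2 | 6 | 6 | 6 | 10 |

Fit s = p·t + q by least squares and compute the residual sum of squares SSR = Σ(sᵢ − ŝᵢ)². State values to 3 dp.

SSR = 11.163

The normal system AᵀA·[p, q]ᵀ = Aᵀs is [[237, 29]; [29, 5]]·[p, q]ᵀ = [218, 26]ᵀ.
Eliminating q: 5·(row 1) − 29·(row 2) gives 344·p = 5·218 − 29·26 = 336, so p = 42/43.
Then q = (26 − 29·(42/43))/5 = -20/43.
Residuals: -66/43, 110/43, 26/43, -58/43, -12/43; SSR = 480/43.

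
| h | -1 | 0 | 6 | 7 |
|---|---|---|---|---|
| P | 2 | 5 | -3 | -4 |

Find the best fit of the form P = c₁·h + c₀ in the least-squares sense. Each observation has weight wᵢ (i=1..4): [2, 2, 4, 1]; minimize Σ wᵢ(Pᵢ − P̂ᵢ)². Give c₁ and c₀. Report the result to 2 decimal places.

With design matrix M, MᵀWM = [[195, 29]; [29, 9]] and MᵀWP = [-104, -2]ᵀ.
Δ = 195·9 − 29² = 914.
c₁ = ((-104)·9 − 29·(-2))/914 = -439/457; c₀ = (195·(-2) − 29·(-104))/914 = 1313/457.

c₁ = -0.96, c₀ = 2.87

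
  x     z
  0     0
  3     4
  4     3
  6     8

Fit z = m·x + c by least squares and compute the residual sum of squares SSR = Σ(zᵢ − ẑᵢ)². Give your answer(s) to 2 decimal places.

From the data, Σx·x = 61, Σx = 13, Σ1 = 4.
For Aᵀz: Σx·z = 72, Σz = 15.
So AᵀA·[m, c]ᵀ = Aᵀz: [[61, 13]; [13, 4]]·[m, c]ᵀ = [72, 15]ᵀ.
Δ = 61·4 − 13² = 75.
m = (72·4 − 13·15)/75 = 31/25; c = (61·15 − 13·72)/75 = -7/25.
Residuals: 7/25, 14/25, -42/25, 21/25; SSR = 98/25.

SSR = 3.92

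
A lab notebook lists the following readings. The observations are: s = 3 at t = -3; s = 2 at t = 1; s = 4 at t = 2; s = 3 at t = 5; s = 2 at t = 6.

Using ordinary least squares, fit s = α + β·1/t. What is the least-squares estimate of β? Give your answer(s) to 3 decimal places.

With design matrix M, MᵀM = [[5, 23/15]; [23/15, 643/450]] and Mᵀs = [14, 59/15]ᵀ.
det = 5·(643/450) − (23/15)² = 719/150.
α = (14·(643/450) − (23/15)·(59/15))/(719/150) = 2096/719; β = (5·(59/15) − (23/15)·14)/(719/150) = -270/719.

β = -0.376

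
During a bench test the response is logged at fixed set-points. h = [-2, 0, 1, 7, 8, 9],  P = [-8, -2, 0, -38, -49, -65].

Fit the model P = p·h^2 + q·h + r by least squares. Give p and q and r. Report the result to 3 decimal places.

The normal system XᵀX·[p, q, r]ᵀ = XᵀP is [[13075, 1577, 199]; [1577, 199, 23]; [199, 23, 6]]·[p, q, r]ᵀ = [-10295, -1227, -162]ᵀ.
Inverting the 3×3 Gram matrix, [p, q, r]ᵀ = [-15641/16428, 125369/82140, -471/370]ᵀ.

p = -0.952, q = 1.526, r = -1.273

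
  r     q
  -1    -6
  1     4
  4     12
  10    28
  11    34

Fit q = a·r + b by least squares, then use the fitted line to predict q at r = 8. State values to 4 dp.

q̂ = 23.6632

Normal-equation sums: Σr·r = 239, Σr = 25, Σ1 = 5.
Moment sums: Σr·q = 712, Σq = 72.
Eliminating b: 5·(row 1) − 25·(row 2) gives 570·a = 5·712 − 25·72 = 1760, so a = 176/57.
Then b = (72 − 25·(176/57))/5 = -296/285.
At r = 8: q̂ = (176/57)·(8) + (-296/285)·(1) = 2248/95.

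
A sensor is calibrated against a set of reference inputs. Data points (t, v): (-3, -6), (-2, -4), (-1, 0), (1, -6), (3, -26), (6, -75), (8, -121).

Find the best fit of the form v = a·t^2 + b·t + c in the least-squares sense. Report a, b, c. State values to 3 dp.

Sums needed: Σt^2·t^2 = 5572, Σt^2·t = 720, Σt^2 = 124, Σt·t = 124, Σt = 12, Σ1 = 7.
Right-hand side: Σt^2·v = -10754, Σt·v = -1476, Σv = -238.
Normal equations: [[5572, 720, 124]; [720, 124, 12]; [124, 12, 7]]·[a, b, c]ᵀ = [-10754, -1476, -238]ᵀ.
Row-reducing yields a = -117497/80178, b = -41911/13363, c = -106796/40089.

a = -1.465, b = -3.136, c = -2.664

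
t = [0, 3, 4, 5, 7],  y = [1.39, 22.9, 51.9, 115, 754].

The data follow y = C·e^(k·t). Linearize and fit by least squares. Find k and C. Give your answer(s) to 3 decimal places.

k = 0.893, C = 1.438

Linearized form: ln y = k·t + ln C. From the 5 transformed points,
Σt = 19.0000, Σ(t)² = 99.0000, Σln y = 18.7801, Σt·ln y = 95.2931.
Equations: 99.0000·k + 19.0000·ln C = 95.2931;  19.0000·k + 5·ln C = 18.7801.
Δ = 99.0000·5 − (19.0000)² = 134.0000; k = (95.2931·5 − 19.0000·18.7801)/134.0000 = 0.89286, ln C = (99.0000·18.7801 − 19.0000·95.2931)/134.0000 = 0.36313, so C = exp(0.36313) = 1.43782.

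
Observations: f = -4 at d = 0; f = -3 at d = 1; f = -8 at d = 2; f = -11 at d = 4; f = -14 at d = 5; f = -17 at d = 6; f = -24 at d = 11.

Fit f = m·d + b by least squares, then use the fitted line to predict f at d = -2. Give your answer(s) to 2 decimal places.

XᵀX·[m, b]ᵀ = Xᵀf reads: 203·m + 29·b = -499;  29·m + 7·b = -81.
Eliminating b: 7·(row 1) − 29·(row 2) gives 580·m = 7·(-499) − 29·(-81) = -1144, so m = -286/145.
Then b = ((-81) − 29·(-286/145))/7 = -17/5.
At d = -2: f̂ = (-286/145)·(-2) + (-17/5)·(1) = 79/145.

f̂ = 0.54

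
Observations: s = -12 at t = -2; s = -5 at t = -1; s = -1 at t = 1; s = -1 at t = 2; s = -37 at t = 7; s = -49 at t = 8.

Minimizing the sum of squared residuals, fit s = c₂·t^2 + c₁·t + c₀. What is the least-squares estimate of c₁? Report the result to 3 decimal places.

Entries of MᵀM: Σt^2·t^2 = 6531, Σt^2·t = 855, Σt^2 = 123, Σt·t = 123, Σt = 15, Σ1 = 6.
Right-hand side: Σt^2·s = -5007, Σt·s = -625, Σs = -105.
Inverting the 3×3 Gram matrix, [c₂, c₁, c₀]ᵀ = [-1169/1104, 935/368, -148/69]ᵀ.

c₁ = 2.541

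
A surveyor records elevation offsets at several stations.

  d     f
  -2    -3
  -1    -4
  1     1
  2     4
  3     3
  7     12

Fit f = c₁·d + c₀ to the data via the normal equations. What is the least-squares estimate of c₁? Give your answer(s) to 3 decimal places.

With design matrix A, AᵀA = [[68, 10]; [10, 6]] and Aᵀf = [112, 13]ᵀ.
Δ = 68·6 − 10² = 308.
c₁ = (112·6 − 10·13)/308 = 271/154; c₀ = (68·13 − 10·112)/308 = -59/77.

c₁ = 1.760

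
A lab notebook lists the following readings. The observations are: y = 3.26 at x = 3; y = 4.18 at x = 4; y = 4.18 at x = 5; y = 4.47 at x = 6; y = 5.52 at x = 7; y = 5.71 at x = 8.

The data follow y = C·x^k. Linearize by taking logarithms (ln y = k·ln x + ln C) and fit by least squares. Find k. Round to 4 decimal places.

Linearized form: ln y = k·ln x + ln C. From the 6 transformed points,
Σln x = 9.9115, Σ(ln x)² = 17.0401, Σln y = 8.9903, Σln x·ln y = 15.2132.
Equations: 17.0401·k + 9.9115·ln C = 15.2132;  9.9115·k + 6·ln C = 8.9903.
Δ = 17.0401·6 − (9.9115)² = 4.0036; k = (15.2132·6 − 9.9115·8.9903)/4.0036 = 0.54254, ln C = (17.0401·8.9903 − 9.9115·15.2132)/4.0036 = 0.60216.

k = 0.5425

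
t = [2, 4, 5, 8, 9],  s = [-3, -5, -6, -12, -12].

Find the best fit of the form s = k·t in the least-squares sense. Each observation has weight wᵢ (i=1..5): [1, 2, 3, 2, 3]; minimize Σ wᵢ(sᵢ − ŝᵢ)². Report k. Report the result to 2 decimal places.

k = -1.35

The normal system MᵀWM·[k]ᵀ = MᵀWs is [[482]]·[k]ᵀ = [-652]ᵀ.
Hence k = -652 / 482 ≈ -1.3527.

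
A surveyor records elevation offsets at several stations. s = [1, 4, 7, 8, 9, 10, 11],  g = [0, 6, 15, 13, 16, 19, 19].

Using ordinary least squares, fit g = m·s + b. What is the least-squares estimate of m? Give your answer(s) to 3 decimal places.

m = 1.969

Compute the Gram sums: Σs·s = 432, Σs = 50, Σ1 = 7.
For Xᵀg: Σs·g = 776, Σg = 88.
Δ = 432·7 − 50² = 524.
m = (776·7 − 50·88)/524 = 258/131; b = (432·88 − 50·776)/524 = -196/131.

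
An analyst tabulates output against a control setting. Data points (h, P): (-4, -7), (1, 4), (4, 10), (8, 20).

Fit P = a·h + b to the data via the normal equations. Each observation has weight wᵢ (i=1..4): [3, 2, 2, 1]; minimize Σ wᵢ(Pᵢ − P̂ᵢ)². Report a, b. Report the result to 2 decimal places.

a = 2.20, b = 1.72

Setting ∂/∂a … = 0 gives: 146·a + 6·b = 332;  6·a + 8·b = 27.
Determinant 146·8 − 6² = 1132.
a = (332·8 − 6·27)/1132 = 1247/566; b = (146·27 − 6·332)/1132 = 975/566.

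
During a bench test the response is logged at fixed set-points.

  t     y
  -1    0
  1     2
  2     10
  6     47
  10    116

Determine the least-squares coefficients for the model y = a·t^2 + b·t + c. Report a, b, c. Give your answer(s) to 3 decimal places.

a = 0.948, b = 2.048, c = 0.697

From the data, Σt^2·t^2 = 11314, Σt^2·t = 1224, Σt^2 = 142, Σt·t = 142, Σt = 18, Σ1 = 5.
Right-hand side: Σt^2·y = 13334, Σt·y = 1464, Σy = 175.
Row-reducing yields a = 64032/67531, b = 138327/67531, c = 47099/67531.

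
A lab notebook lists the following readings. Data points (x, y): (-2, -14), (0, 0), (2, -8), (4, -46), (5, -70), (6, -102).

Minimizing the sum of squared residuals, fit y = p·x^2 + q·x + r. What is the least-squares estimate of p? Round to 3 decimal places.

The normal system AᵀA·[p, q, r]ᵀ = Aᵀy is [[2209, 405, 85]; [405, 85, 15]; [85, 15, 6]]·[p, q, r]ᵀ = [-6246, -1134, -240]ᵀ.
Inverting the 3×3 Gram matrix, [p, q, r]ᵀ = [-9717/3202, 16911/16010, 561/1601]ᵀ.

p = -3.035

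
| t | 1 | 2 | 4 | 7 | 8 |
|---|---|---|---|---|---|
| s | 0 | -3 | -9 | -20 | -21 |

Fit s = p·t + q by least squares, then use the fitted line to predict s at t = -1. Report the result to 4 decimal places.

ŝ = 6.3548

The normal equations are: 134·p + 22·q = -350;  22·p + 5·q = -53.
Eliminating q: 5·(row 1) − 22·(row 2) gives 186·p = 5·(-350) − 22·(-53) = -584, so p = -292/93.
Then q = ((-53) − 22·(-292/93))/5 = 299/93.
At t = -1: ŝ = (-292/93)·(-1) + (299/93)·(1) = 197/31.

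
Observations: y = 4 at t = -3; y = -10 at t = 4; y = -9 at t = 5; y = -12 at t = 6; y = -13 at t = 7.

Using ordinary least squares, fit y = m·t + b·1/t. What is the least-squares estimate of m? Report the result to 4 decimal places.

m = -1.9932

The normal system XᵀX·[m, b]ᵀ = Xᵀy is [[135, 5]; [5, 46181/176400]]·[m, b]ᵀ = [-260, -1993/210]ᵀ.
det = 135·(46181/176400) − 5² = 40543/3920.
m = ((-260)·(46181/176400) − 5·(-1993/210))/(40543/3920) = -727292/364887; b = (135·(-1993/210) − 5·(-260))/(40543/3920) = 73640/40543.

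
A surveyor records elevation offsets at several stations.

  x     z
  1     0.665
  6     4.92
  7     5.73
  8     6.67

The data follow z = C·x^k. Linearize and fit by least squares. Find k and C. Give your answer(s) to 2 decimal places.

Linearized form: ln z = k·ln x + ln C. From the 4 transformed points,
Σln x = 5.8171, Σ(ln x)² = 11.3210, Σln z = 4.8287, Σln x·ln z = 10.1978.
Equations: 11.3210·k + 5.8171·ln C = 10.1978;  5.8171·k + 4·ln C = 4.8287.
Slope k = (n·Σln x·ln z − Σln x·Σln z)/(n·Σ(ln x)² − (Σln x)²) = (4·10.1978 − 5.8171·4.8287)/11.4454 = 1.10982; ln C = (Σln z − k·Σln x)/n = -0.40682, so C = exp(-0.40682) = 0.66577.

k = 1.11, C = 0.67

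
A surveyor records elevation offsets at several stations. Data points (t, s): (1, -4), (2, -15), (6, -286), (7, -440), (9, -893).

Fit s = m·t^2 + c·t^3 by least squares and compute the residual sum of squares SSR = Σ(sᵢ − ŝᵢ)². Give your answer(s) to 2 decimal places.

SSR = 1.63

From the data, Σt^2·t^2 = 10275, Σt^2·t^3 = 83665, Σt^3·t^3 = 695811.
For Aᵀs: Σt^2·s = -104253, Σt^3·s = -863817.
AᵀA·[m, c]ᵀ = Aᵀs becomes [[10275, 83665]; [83665, 695811]]·[m, c]ᵀ = [-104253, -863817]ᵀ.
Eliminating c: 695811·(row 1) − 83665·(row 2) gives 149625800·m = 695811·(-104253) − 83665·(-863817) = -269134878, so m = -134567439/74812900.
Then c = ((-863817) − 83665·(-134567439/74812900))/695811 = -15339243/14962580.
Residuals: -43993973/37406450, 7411494/18703225, 3580211/18703225, -4267436/18703225, 1791797/37406450; SSR = 61019339/37406450.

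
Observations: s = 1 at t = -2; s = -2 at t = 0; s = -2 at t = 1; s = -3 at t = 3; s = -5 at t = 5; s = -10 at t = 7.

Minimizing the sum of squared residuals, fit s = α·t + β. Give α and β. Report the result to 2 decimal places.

Forming XᵀX = [[88, 14]; [14, 6]] and Xᵀs = [-108, -21]ᵀ gives XᵀX·[α, β]ᵀ = Xᵀs.
Determinant 88·6 − 14² = 332.
α = ((-108)·6 − 14·(-21))/332 = -177/166; β = (88·(-21) − 14·(-108))/332 = -84/83.

α = -1.07, β = -1.01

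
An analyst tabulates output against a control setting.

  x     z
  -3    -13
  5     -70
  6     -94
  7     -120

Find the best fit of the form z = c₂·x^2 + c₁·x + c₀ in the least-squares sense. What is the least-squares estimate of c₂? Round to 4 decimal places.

c₂ = -1.7809

Entries of AᵀA: Σx^2·x^2 = 4403, Σx^2·x = 657, Σx^2 = 119, Σx·x = 119, Σx = 15, Σ1 = 4.
Moment sums: Σx^2·z = -11131, Σx·z = -1715, Σz = -297.
AᵀA·[c₂, c₁, c₀]ᵀ = Aᵀz becomes [[4403, 657, 119]; [657, 119, 15]; [119, 15, 4]]·[c₂, c₁, c₀]ᵀ = [-11131, -1715, -297]ᵀ.
Inverting the 3×3 Gram matrix, [c₂, c₁, c₀]ᵀ = [-34627/19444, -70009/19444, -75515/9722]ᵀ.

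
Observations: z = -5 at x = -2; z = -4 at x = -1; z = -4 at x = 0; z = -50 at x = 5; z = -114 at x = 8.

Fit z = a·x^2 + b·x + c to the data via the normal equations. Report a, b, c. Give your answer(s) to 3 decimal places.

a = -1.470, b = -1.988, c = -3.784

The normal equations are: 4738·a + 628·b + 94·c = -8570;  628·a + 94·b + 10·c = -1148;  94·a + 10·b + 5·c = -177.
Solving the 3×3 system (Gaussian elimination) gives a = -16074/10933, b = -21733/10933, c = -41371/10933.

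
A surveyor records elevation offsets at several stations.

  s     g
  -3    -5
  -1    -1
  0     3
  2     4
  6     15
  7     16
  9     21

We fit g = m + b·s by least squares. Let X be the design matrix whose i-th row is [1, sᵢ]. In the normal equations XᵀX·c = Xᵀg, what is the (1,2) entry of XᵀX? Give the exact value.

20

Row 1 ↔ basis 1, column 2 ↔ basis s, so (XᵀX)_{1,2} = Σᵢ s = (1)·(-3) + (1)·(-1) + (1)·(0) + (1)·(2) + (1)·(6) + (1)·(7) + (1)·(9) = 20.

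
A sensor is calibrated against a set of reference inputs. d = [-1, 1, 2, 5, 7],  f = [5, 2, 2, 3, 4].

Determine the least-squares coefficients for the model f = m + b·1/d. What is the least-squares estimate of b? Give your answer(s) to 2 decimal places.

Setting ∂/∂m … = 0 gives: 5·m + (59/70)·b = 16;  (59/70)·m + (11321/4900)·b = -29/35.
(Σ1 = 5, Σ1/d = 59/70, Σ1/d·1/d = 11321/4900, Σf = 16, Σ1/d·f = -29/35.)
Determinant 5·(11321/4900) − (59/70)² = 13281/1225.
m = (16·(11321/4900) − (59/70)·(-29/35))/(13281/1225) = 92279/26562; b = (5·(-29/35) − (59/70)·16)/(13281/1225) = -21595/13281.

b = -1.63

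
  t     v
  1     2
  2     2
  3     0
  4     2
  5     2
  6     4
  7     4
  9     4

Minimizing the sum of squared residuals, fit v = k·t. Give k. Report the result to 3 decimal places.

k = 0.507

From the data, Σt·t = 221.
Right-hand side: Σt·v = 112.
Normal equations: [[221]]·[k]ᵀ = [112]ᵀ.
Hence k = 112 / 221 ≈ 0.506787.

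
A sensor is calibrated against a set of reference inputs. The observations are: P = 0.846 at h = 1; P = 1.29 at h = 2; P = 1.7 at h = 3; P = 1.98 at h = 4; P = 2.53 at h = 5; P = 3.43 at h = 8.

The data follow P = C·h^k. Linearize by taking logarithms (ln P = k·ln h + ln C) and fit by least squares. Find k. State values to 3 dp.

Let Y = ln P. Fitting Y = k·ln h + ln C by least squares:
AᵀA = [[10.5236, 6.8669]; [6.8669, 6]], rhs = [5.7634, 3.4619]ᵀ  (here Σln h = 6.8669, Σ(ln h)² = 10.5236, Σln P = 3.4619, Σln h·ln P = 5.7634).
Slope k = (n·Σln h·ln P − Σln h·Σln P)/(n·Σ(ln h)² − (Σln h)²) = (6·5.7634 − 6.8669·3.4619)/15.9867 = 0.67603; ln C = (Σln P − k·Σln h)/n = -0.19673.

k = 0.676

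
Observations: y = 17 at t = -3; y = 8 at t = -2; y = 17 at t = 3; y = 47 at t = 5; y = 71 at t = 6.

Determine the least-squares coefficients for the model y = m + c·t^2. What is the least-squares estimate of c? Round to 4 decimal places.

c = 1.9592

Sums needed: Σ1 = 5, Σt^2 = 83, Σt^2·t^2 = 2099.
Right-hand side: Σy = 160, Σt^2·y = 4069.
Eliminating c: 2099·(row 1) − 83·(row 2) gives 3606·m = 2099·160 − 83·4069 = -1887, so m = -629/1202.
Then c = (4069 − 83·(-629/1202))/2099 = 2355/1202.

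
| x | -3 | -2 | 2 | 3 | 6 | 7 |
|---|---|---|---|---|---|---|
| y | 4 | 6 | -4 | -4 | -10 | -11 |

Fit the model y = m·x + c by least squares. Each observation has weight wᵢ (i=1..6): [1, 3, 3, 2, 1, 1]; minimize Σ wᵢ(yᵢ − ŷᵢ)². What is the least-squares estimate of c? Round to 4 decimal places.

Setting ∂/∂m … = 0 gives: 136·m + 16·c = -233;  16·m + 11·c = -19.
Eliminating c: 11·(row 1) − 16·(row 2) gives 1240·m = 11·(-233) − 16·(-19) = -2259, so m = -2259/1240.
Then c = ((-19) − 16·(-2259/1240))/11 = 143/155.

c = 0.9226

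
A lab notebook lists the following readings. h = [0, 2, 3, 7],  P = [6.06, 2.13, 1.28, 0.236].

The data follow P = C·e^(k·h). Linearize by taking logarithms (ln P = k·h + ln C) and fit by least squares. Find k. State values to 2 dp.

k = -0.46

Linearized form: ln P = k·h + ln C. From the 4 transformed points,
AᵀA = [[62.0000, 12.0000]; [12.0000, 4]], rhs = [-7.8546, 1.3608]ᵀ  (here Σh = 12.0000, Σ(h)² = 62.0000, Σln P = 1.3608, Σh·ln P = -7.8546).
Δ = 62.0000·4 − (12.0000)² = 104.0000; k = (-7.8546·4 − 12.0000·1.3608)/104.0000 = -0.45911, ln C = (62.0000·1.3608 − 12.0000·-7.8546)/104.0000 = 1.71753.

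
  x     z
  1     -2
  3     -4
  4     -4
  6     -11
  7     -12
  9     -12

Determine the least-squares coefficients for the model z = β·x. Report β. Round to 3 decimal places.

β = -1.500

Entries of MᵀM: Σx·x = 192.
Moment sums: Σx·z = -288.
So MᵀM·[β]ᵀ = Mᵀz: [[192]]·[β]ᵀ = [-288]ᵀ.
β = (-288)/192 = -1.5.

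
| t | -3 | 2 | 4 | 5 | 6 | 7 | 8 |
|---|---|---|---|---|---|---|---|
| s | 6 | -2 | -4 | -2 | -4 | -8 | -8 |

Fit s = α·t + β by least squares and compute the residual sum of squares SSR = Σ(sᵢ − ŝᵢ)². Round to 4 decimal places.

SSR = 12.0897

Forming XᵀX = [[203, 29]; [29, 7]] and Xᵀs = [-192, -22]ᵀ gives XᵀX·[α, β]ᵀ = Xᵀs.
det = 203·7 − 29² = 580.
α = ((-192)·7 − 29·(-22))/580 = -353/290; β = (203·(-22) − 29·(-192))/580 = 19/10.
Residuals: 13/29, -85/58, -299/290, 317/145, 407/290, -40/29, -47/290; SSR = 1753/145.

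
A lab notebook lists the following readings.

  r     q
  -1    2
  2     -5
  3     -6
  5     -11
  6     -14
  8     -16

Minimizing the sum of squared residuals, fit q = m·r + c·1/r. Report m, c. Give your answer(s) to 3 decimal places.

m = -2.129, c = -0.180

The normal system AᵀA·[m, c]ᵀ = Aᵀq is [[139, 6]; [6, 20801/14400]]·[m, c]ᵀ = [-297, -391/30]ᵀ.
det = 139·(20801/14400) − 6² = 2372939/14400.
m = ((-297)·(20801/14400) − 6·(-391/30))/(2372939/14400) = -5051817/2372939; c = (139·(-391/30) − 6·(-297))/(2372939/14400) = -426720/2372939.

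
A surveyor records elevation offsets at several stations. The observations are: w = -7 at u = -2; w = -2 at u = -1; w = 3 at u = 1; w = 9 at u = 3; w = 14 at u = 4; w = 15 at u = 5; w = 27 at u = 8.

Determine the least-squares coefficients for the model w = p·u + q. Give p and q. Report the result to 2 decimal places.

p = 3.27, q = 0.01

The normal system AᵀA·[p, q]ᵀ = Aᵀw is [[120, 18]; [18, 7]]·[p, q]ᵀ = [393, 59]ᵀ.
det = 120·7 − 18² = 516.
p = (393·7 − 18·59)/516 = 563/172; q = (120·59 − 18·393)/516 = 1/86.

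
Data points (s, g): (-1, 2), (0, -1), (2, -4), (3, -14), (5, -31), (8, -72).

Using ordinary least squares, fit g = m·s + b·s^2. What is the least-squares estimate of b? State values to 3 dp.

b = -0.943

From the data, Σs·s = 103, Σs·s^2 = 671, Σs^2·s^2 = 4819.
Moment sums: Σs·g = -783, Σs^2·g = -5523.
AᵀA·[m, b]ᵀ = Aᵀg becomes [[103, 671]; [671, 4819]]·[m, b]ᵀ = [-783, -5523]ᵀ.
det = 103·4819 − 671² = 46116.
m = ((-783)·4819 − 671·(-5523))/46116 = -92/63; b = (103·(-5523) − 671·(-783))/46116 = -3623/3843.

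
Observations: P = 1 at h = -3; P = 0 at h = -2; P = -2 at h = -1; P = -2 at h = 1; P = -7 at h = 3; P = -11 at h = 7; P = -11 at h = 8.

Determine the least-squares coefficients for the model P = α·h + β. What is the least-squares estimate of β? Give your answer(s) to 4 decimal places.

β = -2.4392

The normal equations are: 137·α + 13·β = -189;  13·α + 7·β = -32.
(Σh·h = 137, Σh = 13, Σ1 = 7, Σh·P = -189, ΣP = -32.)
Δ = 137·7 − 13² = 790.
α = ((-189)·7 − 13·(-32))/790 = -907/790; β = (137·(-32) − 13·(-189))/790 = -1927/790.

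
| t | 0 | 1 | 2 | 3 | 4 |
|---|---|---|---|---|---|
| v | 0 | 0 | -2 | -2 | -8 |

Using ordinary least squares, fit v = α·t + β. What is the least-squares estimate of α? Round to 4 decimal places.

α = -1.8000

Forming XᵀX = [[30, 10]; [10, 5]] and Xᵀv = [-42, -12]ᵀ gives XᵀX·[α, β]ᵀ = Xᵀv.
Eliminating β: 5·(row 1) − 10·(row 2) gives 50·α = 5·(-42) − 10·(-12) = -90, so α = -9/5.
Then β = ((-12) − 10·(-9/5))/5 = 6/5.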